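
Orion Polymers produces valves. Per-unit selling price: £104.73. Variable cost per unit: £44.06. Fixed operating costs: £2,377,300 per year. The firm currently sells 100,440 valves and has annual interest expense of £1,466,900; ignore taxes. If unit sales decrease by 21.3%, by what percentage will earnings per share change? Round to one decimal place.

-57.7%

Contribution at this volume is 100,440 × £60.67 = £6,093,694.80.
Operating income = contribution − fixed costs = £6,093,694.80 − £2,377,300 = £3,716,394.80.
Interest = £1,466,900.00, so EBIT − I = £2,249,494.80.
Degree of combined leverage = contribution ÷ (EBIT − I) = £6,093,694.80 ÷ £2,249,494.80 = 2.7089.
%ΔEPS = DCL × %ΔSales = 2.7089 × -21.3% = -57.7%.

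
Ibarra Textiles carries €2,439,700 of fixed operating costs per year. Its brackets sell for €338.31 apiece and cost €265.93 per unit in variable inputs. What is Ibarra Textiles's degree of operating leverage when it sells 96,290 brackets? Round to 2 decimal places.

1.54

Contribution at this volume is 96,290 × €72.38 = €6,969,470.20.
Subtracting fixed costs: EBIT = €6,969,470.20 − €2,439,700 = €4,529,770.20.
So DOL = total CM / EBIT = €6,969,470.20 / €4,529,770.20 = 1.5386.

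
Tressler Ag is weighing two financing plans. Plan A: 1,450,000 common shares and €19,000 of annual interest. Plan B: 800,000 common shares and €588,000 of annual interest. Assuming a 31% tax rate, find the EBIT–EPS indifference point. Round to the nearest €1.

€1,288,308

Set EPS_A = EPS_B: (EBIT − €19,000)(1 − 0.31) ÷ 1,450,000 = (EBIT − €588,000)(1 − 0.31) ÷ 800,000.
Cancelling (1 − t) and cross-multiplying: 800,000·(EBIT − 19,000) = 1,450,000·(EBIT − 588,000).
EBIT × (1,450,000 − 800,000) = 588,000 × 1,450,000 − 19,000 × 800,000 = 837,400,000,000, so EBIT = 837,400,000,000 ÷ 650,000 = 1,288,307.69.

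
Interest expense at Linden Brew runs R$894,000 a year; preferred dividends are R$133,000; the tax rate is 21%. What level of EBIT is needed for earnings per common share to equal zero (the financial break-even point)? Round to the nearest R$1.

Preferred dividends are paid after tax, so their pre-tax equivalent is R$133,000 ÷ (1 − 0.21) = R$168,354.43.
EPS = 0 when EBIT covers interest plus the pre-tax preferred burden: R$894,000 + R$168,354.43 = R$1,062,354.43.

R$1,062,354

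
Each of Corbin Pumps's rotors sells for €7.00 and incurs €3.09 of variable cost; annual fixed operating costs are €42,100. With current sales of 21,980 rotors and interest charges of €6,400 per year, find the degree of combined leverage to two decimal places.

2.30

Total contribution margin = 21,980 × €3.91 = €85,941.80.
Subtracting fixed costs: EBIT = €85,941.80 − €42,100 = €43,841.80. Interest = €6,400.00.
DOL = €85,941.80 ÷ €43,841.80 = 1.9603; DFL = €43,841.80 ÷ €37,441.80 = 1.1709.
DCL = DOL × DFL = 1.9603 × 1.1709 = 2.2953.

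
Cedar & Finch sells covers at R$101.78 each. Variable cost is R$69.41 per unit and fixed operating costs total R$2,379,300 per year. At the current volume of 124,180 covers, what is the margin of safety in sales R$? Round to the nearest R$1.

R$5,157,880

Each unit contributes R$101.78 − R$69.41 = R$32.37. Break-even units = R$2,379,300 ÷ R$32.37 = 73,503.24; break-even revenue = 73,503.24 × R$101.78 = R$7,481,160.15.
Actual sales revenue = 124,180 × R$101.78 = R$12,639,040.40.
Margin of safety = R$12,639,040.40 − R$7,481,160.15 = R$5,157,880.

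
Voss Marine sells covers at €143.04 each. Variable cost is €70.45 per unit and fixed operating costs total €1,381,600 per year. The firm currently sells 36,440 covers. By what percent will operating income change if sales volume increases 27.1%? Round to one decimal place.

+56.7%

At 36,440 units, contribution = 36,440 × €72.59 = €2,645,179.60.
EBIT = €2,645,179.60 − €1,381,600 = €1,263,579.60.
DOL = contribution ÷ EBIT = €2,645,179.60 ÷ €1,263,579.60 = 2.0934.
%ΔEBIT = DOL × %ΔSales = 2.0934 × +27.1% = +56.7%.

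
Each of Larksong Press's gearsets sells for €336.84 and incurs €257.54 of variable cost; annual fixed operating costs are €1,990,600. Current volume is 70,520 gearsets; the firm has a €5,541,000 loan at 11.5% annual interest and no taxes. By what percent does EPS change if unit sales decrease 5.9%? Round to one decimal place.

-11.1%

At 70,520 units, contribution = 70,520 × €79.30 = €5,592,236.00.
Operating income = contribution − fixed costs = €5,592,236.00 − €1,990,600 = €3,601,636.00.
Interest = €637,215.00, so EBIT − I = €2,964,421.00.
Degree of combined leverage = contribution ÷ (EBIT − I) = €5,592,236.00 ÷ €2,964,421.00 = 1.8865.
EPS therefore changes by 1.8865 × (-5.9%) = -11.1%.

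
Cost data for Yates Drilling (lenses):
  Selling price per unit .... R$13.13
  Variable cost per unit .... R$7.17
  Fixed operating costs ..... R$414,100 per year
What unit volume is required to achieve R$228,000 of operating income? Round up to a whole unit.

Unit CM = price − variable cost = R$13.13 − R$7.17 = R$5.96.
Need Q such that Q × R$5.96 − R$414,100 = R$228,000, i.e. Q = R$642,100 / R$5.96 = 107,734.90 → 107,735.

107,735 lenses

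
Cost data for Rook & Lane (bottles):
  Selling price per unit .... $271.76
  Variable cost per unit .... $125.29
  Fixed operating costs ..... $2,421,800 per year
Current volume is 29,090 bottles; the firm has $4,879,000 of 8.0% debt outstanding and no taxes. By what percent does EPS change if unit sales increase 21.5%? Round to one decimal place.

+63.2%

Contribution at this volume is 29,090 × $146.47 = $4,260,812.30.
EBIT = $4,260,812.30 − $2,421,800 = $1,839,012.30.
After interest of $390,320.00, pre-tax earnings = $1,448,692.30.
DCL = total CM / (EBIT − I) = $4,260,812.30 / $1,448,692.30 = 2.9411.
%ΔEPS = DCL × %ΔSales = 2.9411 × +21.5% = +63.2%.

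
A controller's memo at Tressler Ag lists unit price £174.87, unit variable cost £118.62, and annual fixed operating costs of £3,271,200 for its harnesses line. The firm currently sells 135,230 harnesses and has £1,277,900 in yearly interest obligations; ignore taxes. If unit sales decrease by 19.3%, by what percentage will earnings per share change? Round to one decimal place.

-48.0%

Contribution at this volume is 135,230 × £56.25 = £7,606,687.50.
Subtracting fixed costs: EBIT = £7,606,687.50 − £3,271,200 = £4,335,487.50.
After interest of £1,277,900.00, pre-tax earnings = £3,057,587.50.
DCL = total CM / (EBIT − I) = £7,606,687.50 / £3,057,587.50 = 2.4878.
EPS therefore changes by 2.4878 × (-19.3%) = -48.0%.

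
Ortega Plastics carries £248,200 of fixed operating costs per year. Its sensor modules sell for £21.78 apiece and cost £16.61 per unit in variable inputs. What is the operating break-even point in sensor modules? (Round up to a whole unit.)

48,008 sensor modules

Each unit contributes £21.78 − £16.61 = £5.17.
Units to break even: £248,200 ÷ £5.17 = 48,007.74, rounded up to 48,008.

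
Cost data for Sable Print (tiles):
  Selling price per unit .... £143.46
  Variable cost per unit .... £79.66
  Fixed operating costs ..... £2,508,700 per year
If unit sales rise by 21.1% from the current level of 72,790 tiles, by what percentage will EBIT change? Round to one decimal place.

Contribution at this volume is 72,790 × £63.80 = £4,644,002.00.
EBIT = £4,644,002.00 − £2,508,700 = £2,135,302.00.
Degree of operating leverage = £4,644,002.00 / £2,135,302.00 = 2.1749.
So EBIT moves 2.1749 × (+21.1%) = +45.9%.

+45.9%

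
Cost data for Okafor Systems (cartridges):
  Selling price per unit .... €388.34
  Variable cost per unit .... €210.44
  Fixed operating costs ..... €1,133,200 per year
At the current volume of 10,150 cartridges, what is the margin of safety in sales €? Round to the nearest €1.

€1,467,975

Contribution margin per unit = €388.34 − €210.44 = €177.90. Break-even units = €1,133,200 ÷ €177.90 = 6,369.87; break-even revenue = 6,369.87 × €388.34 = €2,473,675.59.
Current sales = 10,150 × €388.34 = €3,941,651.00.
Margin of safety = €3,941,651.00 − €2,473,675.59 = €1,467,975.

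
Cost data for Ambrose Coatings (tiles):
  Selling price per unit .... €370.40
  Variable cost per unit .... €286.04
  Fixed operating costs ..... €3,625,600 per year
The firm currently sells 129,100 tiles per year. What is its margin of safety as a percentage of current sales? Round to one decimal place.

Contribution margin per unit = €370.40 − €286.04 = €84.36. Break-even units = €3,625,600 ÷ €84.36 = 42,977.71; break-even revenue = 42,977.71 × €370.40 = €15,918,945.47.
Actual sales revenue = 129,100 × €370.40 = €47,818,640.00.
Margin of safety = (€47,818,640.00 − €15,918,945.47) ÷ €47,818,640.00 = 66.7%.

66.7%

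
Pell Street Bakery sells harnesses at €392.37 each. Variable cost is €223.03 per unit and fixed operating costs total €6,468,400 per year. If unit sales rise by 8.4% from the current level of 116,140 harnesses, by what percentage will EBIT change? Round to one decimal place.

+12.5%

At 116,140 units, contribution = 116,140 × €169.34 = €19,667,147.60.
Subtracting fixed costs: EBIT = €19,667,147.60 − €6,468,400 = €13,198,747.60.
DOL = contribution ÷ EBIT = €19,667,147.60 ÷ €13,198,747.60 = 1.4901.
So EBIT moves 1.4901 × (+8.4%) = +12.5%.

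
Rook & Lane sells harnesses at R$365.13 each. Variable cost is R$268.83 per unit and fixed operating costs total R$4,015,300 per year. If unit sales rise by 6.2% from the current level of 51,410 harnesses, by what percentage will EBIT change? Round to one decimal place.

+32.8%

Total contribution margin = 51,410 × R$96.30 = R$4,950,783.00.
Operating income = contribution − fixed costs = R$4,950,783.00 − R$4,015,300 = R$935,483.00.
Degree of operating leverage = R$4,950,783.00 / R$935,483.00 = 5.2922.
So EBIT moves 5.2922 × (+6.2%) = +32.8%.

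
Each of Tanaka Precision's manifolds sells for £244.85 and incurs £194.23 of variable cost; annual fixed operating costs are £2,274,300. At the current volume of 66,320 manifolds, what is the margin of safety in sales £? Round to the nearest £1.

Contribution margin per unit = £244.85 − £194.23 = £50.62. Break-even units = £2,274,300 ÷ £50.62 = 44,928.88; break-even revenue = 44,928.88 × £244.85 = £11,000,836.72.
Actual sales revenue = 66,320 × £244.85 = £16,238,452.00.
Margin of safety = £16,238,452.00 − £11,000,836.72 = £5,237,615.

£5,237,615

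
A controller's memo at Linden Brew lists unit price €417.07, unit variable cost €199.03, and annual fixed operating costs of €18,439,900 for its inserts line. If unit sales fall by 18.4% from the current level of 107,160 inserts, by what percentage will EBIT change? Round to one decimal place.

-87.3%

Total contribution margin = 107,160 × €218.04 = €23,365,166.40.
Operating income = contribution − fixed costs = €23,365,166.40 − €18,439,900 = €4,925,266.40.
DOL = contribution ÷ EBIT = €23,365,166.40 ÷ €4,925,266.40 = 4.7439.
Operating income changes by 4.7439 × -18.4% = -87.3%.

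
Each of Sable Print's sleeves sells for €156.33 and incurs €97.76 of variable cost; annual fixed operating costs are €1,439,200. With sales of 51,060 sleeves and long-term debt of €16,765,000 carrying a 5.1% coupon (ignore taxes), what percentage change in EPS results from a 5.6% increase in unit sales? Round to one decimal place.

Total contribution margin = 51,060 × €58.57 = €2,990,584.20.
Operating income = contribution − fixed costs = €2,990,584.20 − €1,439,200 = €1,551,384.20.
Interest = €855,015.00, so EBIT − I = €696,369.20.
Degree of combined leverage = contribution ÷ (EBIT − I) = €2,990,584.20 ÷ €696,369.20 = 4.2945.
EPS therefore changes by 4.2945 × (+5.6%) = +24.0%.

+24.0%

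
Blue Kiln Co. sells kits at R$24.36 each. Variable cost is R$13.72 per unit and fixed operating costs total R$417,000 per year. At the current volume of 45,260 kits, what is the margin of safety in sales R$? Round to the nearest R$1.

Contribution margin per unit = R$24.36 − R$13.72 = R$10.64. Break-even units = R$417,000 ÷ R$10.64 = 39,191.73; break-even revenue = 39,191.73 × R$24.36 = R$954,710.53.
Current sales = 45,260 × R$24.36 = R$1,102,533.60.
Margin of safety = R$1,102,533.60 − R$954,710.53 = R$147,823.

R$147,823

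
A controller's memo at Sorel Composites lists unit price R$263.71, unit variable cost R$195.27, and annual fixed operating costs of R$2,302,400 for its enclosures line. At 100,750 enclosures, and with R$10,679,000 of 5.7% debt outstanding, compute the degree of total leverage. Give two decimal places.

1.73

Total contribution margin = 100,750 × R$68.44 = R$6,895,330.00.
Subtracting fixed costs: EBIT = R$6,895,330.00 − R$2,302,400 = R$4,592,930.00. Interest = R$608,703.00, so EBIT − I = R$3,984,227.00.
DCL = contribution ÷ (EBIT − I) = R$6,895,330.00 ÷ R$3,984,227.00 = 1.7307.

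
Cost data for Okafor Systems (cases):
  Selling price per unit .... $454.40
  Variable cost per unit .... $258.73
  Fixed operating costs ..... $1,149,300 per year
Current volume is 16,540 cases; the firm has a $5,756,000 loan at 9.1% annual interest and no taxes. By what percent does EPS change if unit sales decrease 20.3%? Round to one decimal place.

Total contribution margin = 16,540 × $195.67 = $3,236,381.80.
Operating income = contribution − fixed costs = $3,236,381.80 − $1,149,300 = $2,087,081.80.
Interest = $523,796.00, so EBIT − I = $1,563,285.80.
DCL = total CM / (EBIT − I) = $3,236,381.80 / $1,563,285.80 = 2.0702.
%ΔEPS = DCL × %ΔSales = 2.0702 × -20.3% = -42.0%.

-42.0%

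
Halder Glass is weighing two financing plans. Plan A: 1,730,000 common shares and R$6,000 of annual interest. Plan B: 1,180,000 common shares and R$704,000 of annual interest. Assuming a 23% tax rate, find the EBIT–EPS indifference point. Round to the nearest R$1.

R$2,201,527

At indifference, (EBIT − 6,000)(1 − t)/1,730,000 = (EBIT − 704,000)(1 − t)/1,180,000.
The (1 − t) factor cancels: (EBIT − 6,000) × 1,180,000 = (EBIT − 704,000) × 1,730,000.
EBIT × (1,730,000 − 1,180,000) = 704,000 × 1,730,000 − 6,000 × 1,180,000 = 1,210,840,000,000, so EBIT = 1,210,840,000,000 ÷ 550,000 = 2,201,527.27.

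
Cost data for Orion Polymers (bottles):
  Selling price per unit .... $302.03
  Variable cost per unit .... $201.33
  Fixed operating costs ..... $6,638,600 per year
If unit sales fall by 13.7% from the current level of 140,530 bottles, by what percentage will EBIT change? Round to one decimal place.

-25.8%

Total contribution margin = 140,530 × $100.70 = $14,151,371.00.
EBIT = $14,151,371.00 − $6,638,600 = $7,512,771.00.
DOL = contribution ÷ EBIT = $14,151,371.00 ÷ $7,512,771.00 = 1.8836.
%ΔEBIT = DOL × %ΔSales = 1.8836 × -13.7% = -25.8%.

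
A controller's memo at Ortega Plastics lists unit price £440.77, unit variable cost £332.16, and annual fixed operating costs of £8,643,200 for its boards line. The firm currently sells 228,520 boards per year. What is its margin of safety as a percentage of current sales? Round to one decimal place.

Unit CM = price − variable cost = £440.77 − £332.16 = £108.61. Break-even units = £8,643,200 ÷ £108.61 = 79,580.15; break-even revenue = 79,580.15 × £440.77 = £35,076,542.34.
Actual sales revenue = 228,520 × £440.77 = £100,724,760.40.
Margin of safety = (£100,724,760.40 − £35,076,542.34) ÷ £100,724,760.40 = 65.2%.

65.2%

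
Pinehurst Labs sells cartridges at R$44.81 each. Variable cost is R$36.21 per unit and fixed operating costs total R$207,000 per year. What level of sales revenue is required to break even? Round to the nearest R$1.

CM per unit = R$44.81 − R$36.21 = R$8.60; CM ratio = R$8.60 / R$44.81 = 0.1919.
Break-even revenue = fixed costs × price ÷ CM = R$207,000 × R$44.81 ÷ R$8.60 = R$1,078,566.

R$1,078,566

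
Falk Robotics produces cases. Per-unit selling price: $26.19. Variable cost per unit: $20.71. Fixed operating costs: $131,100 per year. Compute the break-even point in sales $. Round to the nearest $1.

CM per unit = $26.19 − $20.71 = $5.48; CM ratio = $5.48 / $26.19 = 0.2092.
Break-even sales = FC ÷ CM ratio = $131,100 × $26.19 / $5.48 = $626,553.

$626,553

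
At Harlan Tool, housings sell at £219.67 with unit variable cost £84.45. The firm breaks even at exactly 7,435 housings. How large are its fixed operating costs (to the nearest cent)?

£1,005,360.70

Unit CM = price − variable cost = £219.67 − £84.45 = £135.22.
Since BE = FC / CM, FC = 7,435 × £135.22 = £1,005,360.70.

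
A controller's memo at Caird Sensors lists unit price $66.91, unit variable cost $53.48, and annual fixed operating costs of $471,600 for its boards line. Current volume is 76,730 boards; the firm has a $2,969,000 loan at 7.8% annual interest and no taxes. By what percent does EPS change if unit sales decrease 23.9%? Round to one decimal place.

Contribution at this volume is 76,730 × $13.43 = $1,030,483.90.
Subtracting fixed costs: EBIT = $1,030,483.90 − $471,600 = $558,883.90.
After interest of $231,582.00, pre-tax earnings = $327,301.90.
Degree of combined leverage = contribution ÷ (EBIT − I) = $1,030,483.90 ÷ $327,301.90 = 3.1484.
EPS therefore changes by 3.1484 × (-23.9%) = -75.2%.

-75.2%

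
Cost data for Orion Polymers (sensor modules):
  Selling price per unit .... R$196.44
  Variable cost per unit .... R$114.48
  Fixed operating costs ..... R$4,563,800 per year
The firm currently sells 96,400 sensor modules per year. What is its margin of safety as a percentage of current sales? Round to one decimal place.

Unit CM = price − variable cost = R$196.44 − R$114.48 = R$81.96. Break-even units = R$4,563,800 ÷ R$81.96 = 55,683.26; break-even revenue = 55,683.26 × R$196.44 = R$10,938,419.62.
Actual sales revenue = 96,400 × R$196.44 = R$18,936,816.00.
Margin of safety = (R$18,936,816.00 − R$10,938,419.62) ÷ R$18,936,816.00 = 42.2%.

42.2%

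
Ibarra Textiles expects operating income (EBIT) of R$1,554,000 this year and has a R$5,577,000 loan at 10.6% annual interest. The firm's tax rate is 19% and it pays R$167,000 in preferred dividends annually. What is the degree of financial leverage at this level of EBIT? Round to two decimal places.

2.05

Annual interest charges come to R$591,162.00.
Preferred dividends grossed up pre-tax: R$167,000 / (1 − 0.19) = R$206,172.84.
DFL = EBIT ÷ [EBIT − I − D_p/(1−t)] = R$1,554,000 ÷ [R$1,554,000 − R$591,162.00 − R$206,172.84] = R$1,554,000 ÷ R$756,665.16 = 2.0537.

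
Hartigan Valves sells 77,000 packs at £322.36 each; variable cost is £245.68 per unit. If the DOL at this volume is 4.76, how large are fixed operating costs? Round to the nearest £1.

Total contribution margin = 77,000 × £76.68 = £5,904,360.00.
DOL = contribution / EBIT, so EBIT = £5,904,360.00 / 4.76 = £1,240,411.76.
Fixed costs = CM − EBIT = £5,904,360.00 − £1,240,411.76 = £4,663,948.

£4,663,948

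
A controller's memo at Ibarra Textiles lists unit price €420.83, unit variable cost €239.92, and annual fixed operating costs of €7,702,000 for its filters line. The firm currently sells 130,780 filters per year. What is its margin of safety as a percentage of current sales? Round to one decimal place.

67.4%

Unit CM = price − variable cost = €420.83 − €239.92 = €180.91. Break-even units = €7,702,000 ÷ €180.91 = 42,573.66; break-even revenue = 42,573.66 × €420.83 = €17,916,271.41.
Actual sales revenue = 130,780 × €420.83 = €55,036,147.40.
Margin of safety = (€55,036,147.40 − €17,916,271.41) ÷ €55,036,147.40 = 67.4%.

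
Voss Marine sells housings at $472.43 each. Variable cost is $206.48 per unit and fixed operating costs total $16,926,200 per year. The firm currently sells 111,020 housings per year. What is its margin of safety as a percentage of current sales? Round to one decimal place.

42.7%

Unit CM = price − variable cost = $472.43 − $206.48 = $265.95. Break-even units = $16,926,200 ÷ $265.95 = 63,644.29; break-even revenue = 63,644.29 × $472.43 = $30,067,473.83.
Current sales = 111,020 × $472.43 = $52,449,178.60.
Margin of safety = ($52,449,178.60 − $30,067,473.83) ÷ $52,449,178.60 = 42.7%.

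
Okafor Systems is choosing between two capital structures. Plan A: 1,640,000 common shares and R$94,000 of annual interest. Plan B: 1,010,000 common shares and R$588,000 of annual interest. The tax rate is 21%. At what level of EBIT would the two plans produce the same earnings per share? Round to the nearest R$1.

R$1,379,968

Set EPS_A = EPS_B: (EBIT − R$94,000)(1 − 0.21) ÷ 1,640,000 = (EBIT − R$588,000)(1 − 0.21) ÷ 1,010,000.
Cancelling (1 − t) and cross-multiplying: 1,010,000·(EBIT − 94,000) = 1,640,000·(EBIT − 588,000).
EBIT × (1,640,000 − 1,010,000) = 588,000 × 1,640,000 − 94,000 × 1,010,000 = 869,380,000,000, so EBIT = 869,380,000,000 ÷ 630,000 = 1,379,968.25.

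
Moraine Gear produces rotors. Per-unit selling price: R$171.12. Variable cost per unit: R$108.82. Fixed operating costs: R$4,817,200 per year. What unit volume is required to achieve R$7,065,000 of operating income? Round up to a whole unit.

Each unit contributes R$171.12 − R$108.82 = R$62.30.
Required volume = (fixed costs + target profit) ÷ CM = (R$4,817,200 + R$7,065,000) ÷ R$62.30 = 190,725.52, so 190,726 rotors.

190,726 rotors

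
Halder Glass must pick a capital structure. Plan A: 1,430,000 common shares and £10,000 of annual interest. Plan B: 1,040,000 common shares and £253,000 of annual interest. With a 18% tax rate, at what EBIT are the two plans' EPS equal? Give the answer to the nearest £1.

At indifference, (EBIT − 10,000)(1 − t)/1,430,000 = (EBIT − 253,000)(1 − t)/1,040,000.
The (1 − t) factor cancels: (EBIT − 10,000) × 1,040,000 = (EBIT − 253,000) × 1,430,000.
Solving, EBIT = (253,000·1,430,000 − 10,000·1,040,000) / (1,430,000 − 1,040,000) = 351,390,000,000 / 390,000 = 901,000.00.

£901,000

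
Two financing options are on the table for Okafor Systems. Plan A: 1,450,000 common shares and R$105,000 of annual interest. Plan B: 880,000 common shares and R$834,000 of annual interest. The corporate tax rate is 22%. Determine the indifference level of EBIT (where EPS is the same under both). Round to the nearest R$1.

At indifference, (EBIT − 105,000)(1 − t)/1,450,000 = (EBIT − 834,000)(1 − t)/880,000.
The (1 − t) factor cancels: (EBIT − 105,000) × 880,000 = (EBIT − 834,000) × 1,450,000.
EBIT × (1,450,000 − 880,000) = 834,000 × 1,450,000 − 105,000 × 880,000 = 1,116,900,000,000, so EBIT = 1,116,900,000,000 ÷ 570,000 = 1,959,473.68.

R$1,959,474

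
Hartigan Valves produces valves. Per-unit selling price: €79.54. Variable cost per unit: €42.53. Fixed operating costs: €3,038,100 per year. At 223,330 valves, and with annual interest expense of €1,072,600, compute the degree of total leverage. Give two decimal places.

1.99

At 223,330 units, contribution = 223,330 × €37.01 = €8,265,443.30.
EBIT = €8,265,443.30 − €3,038,100 = €5,227,343.30. Interest = €1,072,600.00, so EBIT − I = €4,154,743.30.
Degree of total leverage = total CM / (EBIT − interest) = €8,265,443.30 / €4,154,743.30 = 1.9894.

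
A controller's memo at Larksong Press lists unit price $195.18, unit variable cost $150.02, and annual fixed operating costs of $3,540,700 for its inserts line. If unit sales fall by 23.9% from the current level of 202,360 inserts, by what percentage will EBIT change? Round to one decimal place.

-39.0%

At 202,360 units, contribution = 202,360 × $45.16 = $9,138,577.60.
Subtracting fixed costs: EBIT = $9,138,577.60 − $3,540,700 = $5,597,877.60.
DOL = contribution ÷ EBIT = $9,138,577.60 ÷ $5,597,877.60 = 1.6325.
%ΔEBIT = DOL × %ΔSales = 1.6325 × -23.9% = -39.0%.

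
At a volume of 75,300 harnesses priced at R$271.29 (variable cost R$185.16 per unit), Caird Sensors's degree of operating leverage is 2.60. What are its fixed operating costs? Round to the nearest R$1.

R$3,991,132

Total contribution margin = 75,300 × R$86.13 = R$6,485,589.00.
DOL = contribution / EBIT, so EBIT = R$6,485,589.00 / 2.60 = R$2,494,457.31.
And FC = contribution − EBIT = R$6,485,589.00 − R$2,494,457.31 = R$3,991,132.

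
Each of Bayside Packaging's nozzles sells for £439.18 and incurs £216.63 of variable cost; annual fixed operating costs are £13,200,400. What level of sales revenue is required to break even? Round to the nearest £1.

CM per unit = £439.18 − £216.63 = £222.55; CM ratio = £222.55 / £439.18 = 0.5067.
Break-even sales = FC ÷ CM ratio = £13,200,400 × £439.18 / £222.55 = £26,049,659.

£26,049,659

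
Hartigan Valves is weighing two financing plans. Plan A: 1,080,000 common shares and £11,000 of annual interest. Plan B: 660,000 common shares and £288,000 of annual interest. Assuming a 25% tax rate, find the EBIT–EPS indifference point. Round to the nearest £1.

£723,286

At indifference, (EBIT − 11,000)(1 − t)/1,080,000 = (EBIT − 288,000)(1 − t)/660,000.
Cancelling (1 − t) and cross-multiplying: 660,000·(EBIT − 11,000) = 1,080,000·(EBIT − 288,000).
Solving, EBIT = (288,000·1,080,000 − 11,000·660,000) / (1,080,000 − 660,000) = 303,780,000,000 / 420,000 = 723,285.71.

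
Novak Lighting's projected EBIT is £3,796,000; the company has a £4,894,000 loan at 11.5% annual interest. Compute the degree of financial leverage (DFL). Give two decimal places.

Annual interest charges come to £562,810.00.
DFL = EBIT ÷ (EBIT − I) = £3,796,000 ÷ (£3,796,000 − £562,810.00) = £3,796,000 ÷ £3,233,190.00 = 1.1741.

1.17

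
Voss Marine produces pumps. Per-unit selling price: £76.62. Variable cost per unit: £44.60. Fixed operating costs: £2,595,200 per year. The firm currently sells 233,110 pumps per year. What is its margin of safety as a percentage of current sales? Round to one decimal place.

Contribution margin per unit = £76.62 − £44.60 = £32.02. Break-even units = £2,595,200 ÷ £32.02 = 81,049.34; break-even revenue = 81,049.34 × £76.62 = £6,210,000.75.
Current sales = 233,110 × £76.62 = £17,860,888.20.
Margin of safety = (£17,860,888.20 − £6,210,000.75) ÷ £17,860,888.20 = 65.2%.

65.2%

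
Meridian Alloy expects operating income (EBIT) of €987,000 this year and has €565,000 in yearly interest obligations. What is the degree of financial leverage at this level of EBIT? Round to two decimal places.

2.34

Interest = €565,000.00.
DFL = EBIT ÷ (EBIT − I) = €987,000 ÷ (€987,000 − €565,000.00) = €987,000 ÷ €422,000.00 = 2.3389.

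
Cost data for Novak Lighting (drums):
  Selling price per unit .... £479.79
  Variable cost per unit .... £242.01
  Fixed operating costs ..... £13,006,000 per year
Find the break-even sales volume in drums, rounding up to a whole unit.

Contribution margin per unit = £479.79 − £242.01 = £237.78.
Break-even volume = fixed costs ÷ CM per unit = £13,006,000 ÷ £237.78 = 54,697.62, so 54,698 drums.

54,698 drums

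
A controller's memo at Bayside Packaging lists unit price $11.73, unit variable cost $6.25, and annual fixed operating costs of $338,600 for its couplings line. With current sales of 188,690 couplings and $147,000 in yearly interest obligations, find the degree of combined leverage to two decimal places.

At 188,690 units, contribution = 188,690 × $5.48 = $1,034,021.20.
EBIT = $1,034,021.20 − $338,600 = $695,421.20. Interest = $147,000.00.
DOL = $1,034,021.20 ÷ $695,421.20 = 1.4869; DFL = $695,421.20 ÷ $548,421.20 = 1.2680.
DCL = DOL × DFL = 1.4869 × 1.2680 = 1.8854.

1.89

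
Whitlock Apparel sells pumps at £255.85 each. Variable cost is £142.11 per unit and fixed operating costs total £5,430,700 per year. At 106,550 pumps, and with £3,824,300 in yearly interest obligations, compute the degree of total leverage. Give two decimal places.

4.23

Total contribution margin = 106,550 × £113.74 = £12,118,997.00.
EBIT = £12,118,997.00 − £5,430,700 = £6,688,297.00. Interest = £3,824,300.00.
DOL = £12,118,997.00 ÷ £6,688,297.00 = 1.8120; DFL = £6,688,297.00 ÷ £2,863,997.00 = 2.3353.
Combined leverage = 1.8120 × 2.3353 = 4.2316.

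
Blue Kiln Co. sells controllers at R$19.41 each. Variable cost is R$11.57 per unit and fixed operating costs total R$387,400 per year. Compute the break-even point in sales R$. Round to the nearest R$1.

R$959,111

Contribution margin per unit = R$19.41 − R$11.57 = R$7.84, a CM ratio of R$7.84 ÷ R$19.41 = 0.4039.
Break-even sales = FC ÷ CM ratio = R$387,400 × R$19.41 / R$7.84 = R$959,111.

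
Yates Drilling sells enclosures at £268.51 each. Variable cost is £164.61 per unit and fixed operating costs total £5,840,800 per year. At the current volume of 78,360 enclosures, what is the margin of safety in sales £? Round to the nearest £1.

£5,945,995

Unit CM = price − variable cost = £268.51 − £164.61 = £103.90. Break-even units = £5,840,800 ÷ £103.90 = 56,215.59; break-even revenue = 56,215.59 × £268.51 = £15,094,448.59.
Actual sales revenue = 78,360 × £268.51 = £21,040,443.60.
Margin of safety = £21,040,443.60 − £15,094,448.59 = £5,945,995.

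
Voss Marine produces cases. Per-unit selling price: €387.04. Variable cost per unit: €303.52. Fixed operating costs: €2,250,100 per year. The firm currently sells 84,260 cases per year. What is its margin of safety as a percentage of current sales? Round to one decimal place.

68.0%

Each unit contributes €387.04 − €303.52 = €83.52. Break-even units = €2,250,100 ÷ €83.52 = 26,940.85; break-even revenue = 26,940.85 × €387.04 = €10,427,187.55.
Current sales = 84,260 × €387.04 = €32,611,990.40.
Margin of safety = (€32,611,990.40 − €10,427,187.55) ÷ €32,611,990.40 = 68.0%.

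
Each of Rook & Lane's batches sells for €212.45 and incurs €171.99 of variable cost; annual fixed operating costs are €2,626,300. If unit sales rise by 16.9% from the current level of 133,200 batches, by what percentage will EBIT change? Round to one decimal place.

Contribution at this volume is 133,200 × €40.46 = €5,389,272.00.
EBIT = €5,389,272.00 − €2,626,300 = €2,762,972.00.
DOL = contribution ÷ EBIT = €5,389,272.00 ÷ €2,762,972.00 = 1.9505.
So EBIT moves 1.9505 × (+16.9%) = +33.0%.

+33.0%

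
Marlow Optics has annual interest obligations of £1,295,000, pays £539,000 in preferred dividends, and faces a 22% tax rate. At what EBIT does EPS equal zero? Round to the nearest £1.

Grossing the preferred dividend up to pre-tax terms: £539,000 / (1 − 0.22) = £691,025.64.
Financial break-even EBIT = interest + D_p ÷ (1 − t) = £1,295,000 + £691,025.64 = £1,986,025.64.

£1,986,026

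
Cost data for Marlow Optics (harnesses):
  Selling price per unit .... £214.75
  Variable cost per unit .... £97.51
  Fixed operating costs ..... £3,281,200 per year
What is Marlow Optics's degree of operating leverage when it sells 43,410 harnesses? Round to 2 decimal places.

2.81

At 43,410 units, contribution = 43,410 × £117.24 = £5,089,388.40.
Subtracting fixed costs: EBIT = £5,089,388.40 − £3,281,200 = £1,808,188.40.
So DOL = total CM / EBIT = £5,089,388.40 / £1,808,188.40 = 2.8146.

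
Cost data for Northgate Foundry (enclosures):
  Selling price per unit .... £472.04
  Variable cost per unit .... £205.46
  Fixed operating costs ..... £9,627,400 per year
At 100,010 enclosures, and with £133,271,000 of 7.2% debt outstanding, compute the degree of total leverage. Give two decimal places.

Total contribution margin = 100,010 × £266.58 = £26,660,665.80.
Operating income = contribution − fixed costs = £26,660,665.80 − £9,627,400 = £17,033,265.80. Interest = £9,595,512.00.
DOL = £26,660,665.80 ÷ £17,033,265.80 = 1.5652; DFL = £17,033,265.80 ÷ £7,437,753.80 = 2.2901.
Combined leverage = 1.5652 × 2.2901 = 3.5845.

3.58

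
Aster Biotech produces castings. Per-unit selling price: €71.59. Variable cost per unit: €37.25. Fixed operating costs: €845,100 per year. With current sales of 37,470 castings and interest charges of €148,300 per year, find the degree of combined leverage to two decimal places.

4.39

Contribution at this volume is 37,470 × €34.34 = €1,286,719.80.
EBIT = €1,286,719.80 − €845,100 = €441,619.80. Interest = €148,300.00.
DOL = €1,286,719.80 ÷ €441,619.80 = 2.9136; DFL = €441,619.80 ÷ €293,319.80 = 1.5056.
Combined leverage = 2.9136 × 1.5056 = 4.3867.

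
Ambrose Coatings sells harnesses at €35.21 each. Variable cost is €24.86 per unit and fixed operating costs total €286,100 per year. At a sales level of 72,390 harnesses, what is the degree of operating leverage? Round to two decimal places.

1.62

At 72,390 units, contribution = 72,390 × €10.35 = €749,236.50.
Subtracting fixed costs: EBIT = €749,236.50 − €286,100 = €463,136.50.
Degree of operating leverage = €749,236.50 / €463,136.50 = 1.6177.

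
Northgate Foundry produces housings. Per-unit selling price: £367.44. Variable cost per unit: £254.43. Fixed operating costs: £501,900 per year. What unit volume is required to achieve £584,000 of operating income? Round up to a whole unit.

9,609 housings

Unit CM = price − variable cost = £367.44 − £254.43 = £113.01.
Required volume = (fixed costs + target profit) ÷ CM = (£501,900 + £584,000) ÷ £113.01 = 9,608.88, so 9,609 housings.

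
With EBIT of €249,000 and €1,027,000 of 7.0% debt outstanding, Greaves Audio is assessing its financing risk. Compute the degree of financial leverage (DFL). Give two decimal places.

Interest = €71,890.00.
Degree of financial leverage = EBIT / (EBIT − interest) = €249,000 / €177,110.00 = 1.4059.

1.41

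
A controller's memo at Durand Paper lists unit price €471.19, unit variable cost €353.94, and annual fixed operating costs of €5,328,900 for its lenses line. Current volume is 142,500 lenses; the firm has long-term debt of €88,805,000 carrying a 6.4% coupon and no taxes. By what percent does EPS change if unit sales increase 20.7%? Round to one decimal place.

Total contribution margin = 142,500 × €117.25 = €16,708,125.00.
Operating income = contribution − fixed costs = €16,708,125.00 − €5,328,900 = €11,379,225.00.
Interest = €5,683,520.00, so EBIT − I = €5,695,705.00.
DCL = total CM / (EBIT − I) = €16,708,125.00 / €5,695,705.00 = 2.9335.
%ΔEPS = DCL × %ΔSales = 2.9335 × +20.7% = +60.7%.

+60.7%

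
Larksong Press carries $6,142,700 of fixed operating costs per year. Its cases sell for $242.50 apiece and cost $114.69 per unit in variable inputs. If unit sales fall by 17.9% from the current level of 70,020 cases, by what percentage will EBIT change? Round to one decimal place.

-57.1%

Total contribution margin = 70,020 × $127.81 = $8,949,256.20.
Subtracting fixed costs: EBIT = $8,949,256.20 − $6,142,700 = $2,806,556.20.
DOL = contribution ÷ EBIT = $8,949,256.20 ÷ $2,806,556.20 = 3.1887.
So EBIT moves 3.1887 × (-17.9%) = -57.1%.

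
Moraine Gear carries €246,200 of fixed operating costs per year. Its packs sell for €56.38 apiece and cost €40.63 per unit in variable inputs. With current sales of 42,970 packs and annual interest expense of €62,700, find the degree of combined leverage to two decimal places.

Contribution at this volume is 42,970 × €15.75 = €676,777.50.
Operating income = contribution − fixed costs = €676,777.50 − €246,200 = €430,577.50. Interest = €62,700.00.
DOL = €676,777.50 ÷ €430,577.50 = 1.5718; DFL = €430,577.50 ÷ €367,877.50 = 1.1704.
Combined leverage = 1.5718 × 1.1704 = 1.8396.

1.84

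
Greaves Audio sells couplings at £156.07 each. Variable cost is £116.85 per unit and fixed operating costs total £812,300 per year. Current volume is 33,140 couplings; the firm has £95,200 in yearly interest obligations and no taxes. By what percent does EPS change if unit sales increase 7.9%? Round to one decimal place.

+26.2%

Contribution at this volume is 33,140 × £39.22 = £1,299,750.80.
EBIT = £1,299,750.80 − £812,300 = £487,450.80.
After interest of £95,200.00, pre-tax earnings = £392,250.80.
DCL = total CM / (EBIT − I) = £1,299,750.80 / £392,250.80 = 3.3136.
%ΔEPS = DCL × %ΔSales = 3.3136 × +7.9% = +26.2%.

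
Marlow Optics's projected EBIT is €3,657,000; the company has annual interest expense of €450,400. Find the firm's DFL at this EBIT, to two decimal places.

1.14

Annual interest charges come to €450,400.00.
Degree of financial leverage = EBIT / (EBIT − interest) = €3,657,000 / €3,206,600.00 = 1.1405.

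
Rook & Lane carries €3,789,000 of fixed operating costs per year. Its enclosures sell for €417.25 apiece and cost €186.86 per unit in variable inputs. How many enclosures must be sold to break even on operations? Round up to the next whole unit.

16,447 enclosures

Unit CM = price − variable cost = €417.25 − €186.86 = €230.39.
Break-even volume = fixed costs ÷ CM per unit = €3,789,000 ÷ €230.39 = 16,446.03, so 16,447 enclosures.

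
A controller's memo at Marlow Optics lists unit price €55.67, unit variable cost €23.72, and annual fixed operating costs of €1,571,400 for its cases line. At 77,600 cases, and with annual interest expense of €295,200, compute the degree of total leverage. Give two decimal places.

4.05

At 77,600 units, contribution = 77,600 × €31.95 = €2,479,320.00.
Operating income = contribution − fixed costs = €2,479,320.00 − €1,571,400 = €907,920.00. Interest = €295,200.00, so EBIT − I = €612,720.00.
DCL = contribution ÷ (EBIT − I) = €2,479,320.00 ÷ €612,720.00 = 4.0464.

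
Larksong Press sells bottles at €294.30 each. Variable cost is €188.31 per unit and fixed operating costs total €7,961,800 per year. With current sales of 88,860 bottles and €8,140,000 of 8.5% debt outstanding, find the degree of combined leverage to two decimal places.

Total contribution margin = 88,860 × €105.99 = €9,418,271.40.
Subtracting fixed costs: EBIT = €9,418,271.40 − €7,961,800 = €1,456,471.40. Interest = €691,900.00, so EBIT − I = €764,571.40.
Degree of total leverage = total CM / (EBIT − interest) = €9,418,271.40 / €764,571.40 = 12.3184.

12.32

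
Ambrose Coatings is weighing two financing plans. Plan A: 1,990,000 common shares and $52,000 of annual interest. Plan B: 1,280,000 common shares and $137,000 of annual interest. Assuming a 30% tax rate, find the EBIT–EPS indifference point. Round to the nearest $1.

Set EPS_A = EPS_B: (EBIT − $52,000)(1 − 0.30) ÷ 1,990,000 = (EBIT − $137,000)(1 − 0.30) ÷ 1,280,000.
Cancelling (1 − t) and cross-multiplying: 1,280,000·(EBIT − 52,000) = 1,990,000·(EBIT − 137,000).
EBIT × (1,990,000 − 1,280,000) = 137,000 × 1,990,000 − 52,000 × 1,280,000 = 206,070,000,000, so EBIT = 206,070,000,000 ÷ 710,000 = 290,239.44.

$290,239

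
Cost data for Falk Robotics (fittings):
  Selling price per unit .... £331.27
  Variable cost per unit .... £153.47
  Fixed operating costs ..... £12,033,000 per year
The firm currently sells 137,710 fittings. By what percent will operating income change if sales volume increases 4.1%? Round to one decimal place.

Total contribution margin = 137,710 × £177.80 = £24,484,838.00.
Operating income = contribution − fixed costs = £24,484,838.00 − £12,033,000 = £12,451,838.00.
So DOL = total CM / EBIT = £24,484,838.00 / £12,451,838.00 = 1.9664.
Operating income changes by 1.9664 × +4.1% = +8.1%.

+8.1%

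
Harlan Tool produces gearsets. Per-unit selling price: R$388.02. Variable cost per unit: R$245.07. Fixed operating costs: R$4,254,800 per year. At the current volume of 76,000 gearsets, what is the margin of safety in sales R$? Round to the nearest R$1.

R$17,940,394

Unit CM = price − variable cost = R$388.02 − R$245.07 = R$142.95. Break-even units = R$4,254,800 ÷ R$142.95 = 29,764.25; break-even revenue = 29,764.25 × R$388.02 = R$11,549,125.54.
Current sales = 76,000 × R$388.02 = R$29,489,520.00.
Margin of safety = R$29,489,520.00 − R$11,549,125.54 = R$17,940,394.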